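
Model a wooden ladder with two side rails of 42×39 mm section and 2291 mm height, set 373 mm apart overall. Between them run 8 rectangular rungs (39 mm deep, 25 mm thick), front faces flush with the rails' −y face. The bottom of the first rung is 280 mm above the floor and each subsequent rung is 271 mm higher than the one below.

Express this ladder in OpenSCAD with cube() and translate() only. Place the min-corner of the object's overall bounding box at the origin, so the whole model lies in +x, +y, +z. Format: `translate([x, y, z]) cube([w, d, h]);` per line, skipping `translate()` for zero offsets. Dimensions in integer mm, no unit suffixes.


cube([42, 39, 2291]);
translate([331, 0, 0]) cube([42, 39, 2291]);
translate([42, 0, 280]) cube([289, 39, 25]);
translate([42, 0, 551]) cube([289, 39, 25]);
translate([42, 0, 822]) cube([289, 39, 25]);
translate([42, 0, 1093]) cube([289, 39, 25]);
translate([42, 0, 1364]) cube([289, 39, 25]);
translate([42, 0, 1635]) cube([289, 39, 25]);
translate([42, 0, 1906]) cube([289, 39, 25]);
translate([42, 0, 2177]) cube([289, 39, 25]);


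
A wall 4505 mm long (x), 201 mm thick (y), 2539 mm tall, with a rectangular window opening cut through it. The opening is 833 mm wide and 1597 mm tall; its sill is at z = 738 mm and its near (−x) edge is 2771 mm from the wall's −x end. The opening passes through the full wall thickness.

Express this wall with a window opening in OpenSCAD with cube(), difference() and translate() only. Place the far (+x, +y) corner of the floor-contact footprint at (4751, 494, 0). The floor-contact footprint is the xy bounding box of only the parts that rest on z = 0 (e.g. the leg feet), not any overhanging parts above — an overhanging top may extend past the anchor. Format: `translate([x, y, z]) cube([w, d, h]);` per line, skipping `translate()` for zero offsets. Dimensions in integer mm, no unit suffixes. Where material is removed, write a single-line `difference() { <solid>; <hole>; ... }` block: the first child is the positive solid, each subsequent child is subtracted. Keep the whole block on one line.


difference() { translate([246, 293, 0]) cube([4505, 201, 2539]); translate([3017, 293, 738]) cube([833, 201, 1597]); }


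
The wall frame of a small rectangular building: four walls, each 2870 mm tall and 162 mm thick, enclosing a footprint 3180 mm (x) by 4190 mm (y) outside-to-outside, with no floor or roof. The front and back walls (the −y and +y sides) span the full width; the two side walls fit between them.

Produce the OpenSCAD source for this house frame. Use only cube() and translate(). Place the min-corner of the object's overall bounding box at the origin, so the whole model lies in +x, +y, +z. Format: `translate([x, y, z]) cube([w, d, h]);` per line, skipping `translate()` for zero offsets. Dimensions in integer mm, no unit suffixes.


cube([3180, 162, 2870]);
translate([0, 4028, 0]) cube([3180, 162, 2870]);
translate([0, 162, 0]) cube([162, 3866, 2870]);
translate([3018, 162, 0]) cube([162, 3866, 2870]);


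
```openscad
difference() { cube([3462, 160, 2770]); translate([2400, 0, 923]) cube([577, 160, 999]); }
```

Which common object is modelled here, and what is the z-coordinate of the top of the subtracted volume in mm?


A wall with a window opening. The window head height is 1922 mm.

A wall with a rectangular opening subtracted — a window. Sill at z = 923, opening 999 mm tall, so the head is at 923 + 999 = 1922 mm.


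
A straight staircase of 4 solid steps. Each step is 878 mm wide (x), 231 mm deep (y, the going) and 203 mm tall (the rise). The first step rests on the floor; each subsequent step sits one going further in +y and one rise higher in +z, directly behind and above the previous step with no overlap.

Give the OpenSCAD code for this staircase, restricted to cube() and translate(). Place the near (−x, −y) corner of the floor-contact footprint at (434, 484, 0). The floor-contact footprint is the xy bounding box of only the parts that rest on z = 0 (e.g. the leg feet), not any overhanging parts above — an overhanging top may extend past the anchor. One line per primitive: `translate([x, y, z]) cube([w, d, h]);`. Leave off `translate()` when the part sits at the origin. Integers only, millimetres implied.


translate([434, 484, 0]) cube([878, 231, 203]);
translate([434, 715, 203]) cube([878, 231, 203]);
translate([434, 946, 406]) cube([878, 231, 203]);
translate([434, 1177, 609]) cube([878, 231, 203]);


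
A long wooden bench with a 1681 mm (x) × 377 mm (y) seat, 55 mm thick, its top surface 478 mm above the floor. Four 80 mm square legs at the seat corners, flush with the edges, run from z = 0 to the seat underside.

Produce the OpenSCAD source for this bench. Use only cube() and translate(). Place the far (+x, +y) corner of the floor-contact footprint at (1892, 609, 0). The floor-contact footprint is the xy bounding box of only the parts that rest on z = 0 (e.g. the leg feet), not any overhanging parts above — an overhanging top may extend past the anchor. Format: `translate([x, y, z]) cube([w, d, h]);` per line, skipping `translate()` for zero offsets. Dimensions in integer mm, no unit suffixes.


translate([211, 232, 423]) cube([1681, 377, 55]);
translate([211, 232, 0]) cube([80, 80, 423]);
translate([211, 529, 0]) cube([80, 80, 423]);
translate([1812, 232, 0]) cube([80, 80, 423]);
translate([1812, 529, 0]) cube([80, 80, 423]);


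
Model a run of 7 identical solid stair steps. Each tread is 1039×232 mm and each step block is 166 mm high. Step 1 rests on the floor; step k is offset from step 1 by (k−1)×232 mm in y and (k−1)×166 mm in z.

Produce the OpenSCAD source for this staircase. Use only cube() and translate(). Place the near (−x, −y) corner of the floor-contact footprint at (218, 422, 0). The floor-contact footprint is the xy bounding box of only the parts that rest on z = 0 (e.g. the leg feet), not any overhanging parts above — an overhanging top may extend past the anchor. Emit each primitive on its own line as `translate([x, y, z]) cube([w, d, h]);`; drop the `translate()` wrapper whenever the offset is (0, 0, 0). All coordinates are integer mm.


translate([218, 422, 0]) cube([1039, 232, 166]);
translate([218, 654, 166]) cube([1039, 232, 166]);
translate([218, 886, 332]) cube([1039, 232, 166]);
translate([218, 1118, 498]) cube([1039, 232, 166]);
translate([218, 1350, 664]) cube([1039, 232, 166]);
translate([218, 1582, 830]) cube([1039, 232, 166]);
translate([218, 1814, 996]) cube([1039, 232, 166]);


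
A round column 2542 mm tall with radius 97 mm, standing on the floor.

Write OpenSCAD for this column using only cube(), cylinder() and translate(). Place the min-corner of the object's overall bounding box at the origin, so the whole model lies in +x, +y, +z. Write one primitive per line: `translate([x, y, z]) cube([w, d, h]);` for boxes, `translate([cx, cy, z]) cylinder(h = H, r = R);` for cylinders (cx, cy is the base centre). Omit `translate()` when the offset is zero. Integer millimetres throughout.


translate([97, 97, 0]) cylinder(h = 2542, r = 97);


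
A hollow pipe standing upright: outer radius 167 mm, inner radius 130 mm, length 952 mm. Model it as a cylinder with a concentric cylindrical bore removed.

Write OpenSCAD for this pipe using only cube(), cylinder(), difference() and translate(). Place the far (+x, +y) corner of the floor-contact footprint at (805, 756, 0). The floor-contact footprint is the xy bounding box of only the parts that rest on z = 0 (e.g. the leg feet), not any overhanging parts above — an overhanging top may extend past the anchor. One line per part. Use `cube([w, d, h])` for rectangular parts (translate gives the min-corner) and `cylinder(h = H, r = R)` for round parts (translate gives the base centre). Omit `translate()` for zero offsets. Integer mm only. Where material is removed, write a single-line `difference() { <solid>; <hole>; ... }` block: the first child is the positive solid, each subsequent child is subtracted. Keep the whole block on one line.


difference() { translate([638, 589, 0]) cylinder(h = 952, r = 167); translate([638, 589, 0]) cylinder(h = 952, r = 130); }


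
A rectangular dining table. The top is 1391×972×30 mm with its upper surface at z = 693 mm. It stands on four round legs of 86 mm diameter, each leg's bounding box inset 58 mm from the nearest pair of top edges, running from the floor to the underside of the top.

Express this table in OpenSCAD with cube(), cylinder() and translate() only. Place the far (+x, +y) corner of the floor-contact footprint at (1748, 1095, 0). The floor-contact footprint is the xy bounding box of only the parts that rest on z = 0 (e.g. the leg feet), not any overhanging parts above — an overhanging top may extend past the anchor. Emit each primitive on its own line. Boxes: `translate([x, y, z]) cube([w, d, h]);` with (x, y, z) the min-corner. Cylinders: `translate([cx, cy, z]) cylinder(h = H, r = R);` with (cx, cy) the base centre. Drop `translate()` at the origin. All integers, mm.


translate([415, 181, 663]) cube([1391, 972, 30]);
translate([516, 282, 0]) cylinder(h = 663, r = 43);
translate([1705, 282, 0]) cylinder(h = 663, r = 43);
translate([516, 1052, 0]) cylinder(h = 663, r = 43);
translate([1705, 1052, 0]) cylinder(h = 663, r = 43);


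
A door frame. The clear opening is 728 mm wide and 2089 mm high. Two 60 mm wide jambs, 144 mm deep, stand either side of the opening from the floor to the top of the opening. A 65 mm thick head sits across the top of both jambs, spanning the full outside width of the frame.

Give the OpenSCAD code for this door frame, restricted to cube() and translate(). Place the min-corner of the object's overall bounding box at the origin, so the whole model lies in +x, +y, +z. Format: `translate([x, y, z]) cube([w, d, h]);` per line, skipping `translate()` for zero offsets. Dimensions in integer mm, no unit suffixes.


cube([60, 144, 2089]);
translate([788, 0, 0]) cube([60, 144, 2089]);
translate([0, 0, 2089]) cube([848, 144, 65]);


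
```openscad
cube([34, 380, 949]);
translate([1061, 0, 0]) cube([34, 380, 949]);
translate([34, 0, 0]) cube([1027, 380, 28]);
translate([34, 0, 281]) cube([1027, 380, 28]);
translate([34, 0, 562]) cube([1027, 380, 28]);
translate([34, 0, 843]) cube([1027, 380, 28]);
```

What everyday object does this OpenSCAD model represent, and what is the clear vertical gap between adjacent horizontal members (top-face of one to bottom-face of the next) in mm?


A bookshelf. The clear shelf gap is 253 mm.

Two tall side panels with 4 horizontal boards between them — a bookshelf. The first two shelf undersides are at z = 0 and z = 281; with shelf thickness 28, the clear gap is 281 − 0 − 28 = 253 mm.


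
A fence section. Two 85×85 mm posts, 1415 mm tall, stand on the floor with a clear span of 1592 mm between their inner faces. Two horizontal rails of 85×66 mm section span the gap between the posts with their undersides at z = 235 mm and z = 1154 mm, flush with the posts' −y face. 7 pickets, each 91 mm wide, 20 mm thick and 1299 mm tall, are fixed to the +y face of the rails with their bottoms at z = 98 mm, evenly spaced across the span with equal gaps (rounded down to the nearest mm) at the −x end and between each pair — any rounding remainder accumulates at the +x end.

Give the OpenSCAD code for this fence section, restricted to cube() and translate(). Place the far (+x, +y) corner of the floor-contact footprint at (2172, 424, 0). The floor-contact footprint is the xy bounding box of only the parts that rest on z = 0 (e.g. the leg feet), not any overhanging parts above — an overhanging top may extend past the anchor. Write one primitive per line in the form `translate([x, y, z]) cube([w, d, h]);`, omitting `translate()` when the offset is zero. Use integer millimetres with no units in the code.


translate([410, 339, 0]) cube([85, 85, 1415]);
translate([2087, 339, 0]) cube([85, 85, 1415]);
translate([495, 339, 235]) cube([1592, 85, 66]);
translate([495, 339, 1154]) cube([1592, 85, 66]);
translate([614, 424, 98]) cube([91, 20, 1299]);
translate([824, 424, 98]) cube([91, 20, 1299]);
translate([1034, 424, 98]) cube([91, 20, 1299]);
translate([1244, 424, 98]) cube([91, 20, 1299]);
translate([1454, 424, 98]) cube([91, 20, 1299]);
translate([1664, 424, 98]) cube([91, 20, 1299]);
translate([1874, 424, 98]) cube([91, 20, 1299]);


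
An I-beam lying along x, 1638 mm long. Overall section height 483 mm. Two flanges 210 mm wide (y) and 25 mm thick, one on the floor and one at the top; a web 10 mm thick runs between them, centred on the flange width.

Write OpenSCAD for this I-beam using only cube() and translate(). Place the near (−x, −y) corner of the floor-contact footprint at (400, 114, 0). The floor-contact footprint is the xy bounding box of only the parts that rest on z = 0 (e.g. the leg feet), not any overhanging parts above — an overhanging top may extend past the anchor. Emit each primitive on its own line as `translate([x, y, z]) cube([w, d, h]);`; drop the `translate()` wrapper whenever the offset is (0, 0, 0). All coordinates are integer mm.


translate([400, 114, 0]) cube([1638, 210, 25]);
translate([400, 214, 25]) cube([1638, 10, 433]);
translate([400, 114, 458]) cube([1638, 210, 25]);


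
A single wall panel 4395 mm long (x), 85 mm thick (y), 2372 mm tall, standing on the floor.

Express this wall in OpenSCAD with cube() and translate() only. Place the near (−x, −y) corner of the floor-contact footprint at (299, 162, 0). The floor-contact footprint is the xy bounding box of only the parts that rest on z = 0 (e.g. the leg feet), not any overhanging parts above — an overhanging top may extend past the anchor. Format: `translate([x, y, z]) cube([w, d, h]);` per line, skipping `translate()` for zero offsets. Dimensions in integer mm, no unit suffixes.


translate([299, 162, 0]) cube([4395, 85, 2372]);


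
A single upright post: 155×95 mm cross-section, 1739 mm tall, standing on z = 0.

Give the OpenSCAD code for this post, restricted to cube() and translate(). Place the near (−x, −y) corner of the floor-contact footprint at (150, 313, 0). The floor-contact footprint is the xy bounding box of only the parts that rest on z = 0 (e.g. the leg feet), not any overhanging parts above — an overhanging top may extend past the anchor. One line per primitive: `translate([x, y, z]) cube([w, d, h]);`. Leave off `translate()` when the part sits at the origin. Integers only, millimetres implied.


translate([150, 313, 0]) cube([155, 95, 1739]);


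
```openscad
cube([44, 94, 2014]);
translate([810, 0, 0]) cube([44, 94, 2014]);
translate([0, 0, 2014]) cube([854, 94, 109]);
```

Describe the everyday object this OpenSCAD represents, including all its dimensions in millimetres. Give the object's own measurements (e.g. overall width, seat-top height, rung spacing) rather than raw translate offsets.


A door frame. The clear opening is 766 mm wide and 2014 mm high. Two 44 mm wide jambs, 94 mm deep, stand either side of the opening from the floor to the top of the opening. A 109 mm thick head sits across the top of both jambs, spanning the full outside width of the frame.


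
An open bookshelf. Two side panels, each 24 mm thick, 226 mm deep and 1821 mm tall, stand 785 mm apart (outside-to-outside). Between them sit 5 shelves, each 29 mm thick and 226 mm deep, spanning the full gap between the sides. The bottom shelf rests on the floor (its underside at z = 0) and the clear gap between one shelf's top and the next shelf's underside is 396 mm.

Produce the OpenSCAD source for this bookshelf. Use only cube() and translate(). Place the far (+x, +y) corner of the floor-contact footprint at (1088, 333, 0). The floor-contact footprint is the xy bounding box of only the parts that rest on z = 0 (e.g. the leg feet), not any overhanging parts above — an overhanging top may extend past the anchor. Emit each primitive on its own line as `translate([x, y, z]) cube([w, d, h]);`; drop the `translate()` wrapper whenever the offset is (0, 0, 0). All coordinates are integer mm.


translate([303, 107, 0]) cube([24, 226, 1821]);
translate([1064, 107, 0]) cube([24, 226, 1821]);
translate([327, 107, 0]) cube([737, 226, 29]);
translate([327, 107, 425]) cube([737, 226, 29]);
translate([327, 107, 850]) cube([737, 226, 29]);
translate([327, 107, 1275]) cube([737, 226, 29]);
translate([327, 107, 1700]) cube([737, 226, 29]);


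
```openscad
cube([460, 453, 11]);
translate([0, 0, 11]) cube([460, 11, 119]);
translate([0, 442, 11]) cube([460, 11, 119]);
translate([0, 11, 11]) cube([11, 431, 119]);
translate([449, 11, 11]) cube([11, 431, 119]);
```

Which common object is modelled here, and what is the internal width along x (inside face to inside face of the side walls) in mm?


An open box. The internal width is 438 mm.

A 460×453 base slab with four walls standing on it — an open box. The base is 460 mm wide and the walls are 11 mm thick, so the internal width is 460 − 2 × 11 = 438 mm.


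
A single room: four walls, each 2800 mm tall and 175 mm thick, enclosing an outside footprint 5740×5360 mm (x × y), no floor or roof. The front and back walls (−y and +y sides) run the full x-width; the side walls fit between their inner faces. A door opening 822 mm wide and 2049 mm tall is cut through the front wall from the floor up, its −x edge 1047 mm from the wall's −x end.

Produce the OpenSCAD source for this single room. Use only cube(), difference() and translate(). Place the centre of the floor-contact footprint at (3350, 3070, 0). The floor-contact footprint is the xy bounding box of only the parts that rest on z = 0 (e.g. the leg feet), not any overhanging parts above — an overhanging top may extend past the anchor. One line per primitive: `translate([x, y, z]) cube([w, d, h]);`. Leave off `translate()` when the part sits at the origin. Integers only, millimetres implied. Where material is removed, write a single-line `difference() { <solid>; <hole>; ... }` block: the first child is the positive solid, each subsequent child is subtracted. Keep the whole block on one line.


difference() { translate([480, 390, 0]) cube([5740, 175, 2800]); translate([1527, 390, 0]) cube([822, 175, 2049]); }
translate([480, 5575, 0]) cube([5740, 175, 2800]);
translate([480, 565, 0]) cube([175, 5010, 2800]);
translate([6045, 565, 0]) cube([175, 5010, 2800]);


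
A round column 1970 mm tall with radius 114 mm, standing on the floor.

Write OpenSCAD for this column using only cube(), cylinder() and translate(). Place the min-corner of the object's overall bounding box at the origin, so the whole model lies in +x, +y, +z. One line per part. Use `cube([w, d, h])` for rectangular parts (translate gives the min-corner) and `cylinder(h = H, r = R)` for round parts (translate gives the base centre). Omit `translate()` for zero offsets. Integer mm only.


translate([114, 114, 0]) cylinder(h = 1970, r = 114);


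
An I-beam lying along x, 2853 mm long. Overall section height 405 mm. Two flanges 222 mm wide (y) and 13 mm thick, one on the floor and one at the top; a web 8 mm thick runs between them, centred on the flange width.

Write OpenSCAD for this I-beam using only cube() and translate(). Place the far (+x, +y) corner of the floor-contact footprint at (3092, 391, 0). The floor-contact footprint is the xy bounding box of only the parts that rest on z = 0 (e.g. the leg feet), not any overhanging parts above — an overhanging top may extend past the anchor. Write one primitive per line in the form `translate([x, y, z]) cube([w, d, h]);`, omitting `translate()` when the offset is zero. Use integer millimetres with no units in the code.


translate([239, 169, 0]) cube([2853, 222, 13]);
translate([239, 276, 13]) cube([2853, 8, 379]);
translate([239, 169, 392]) cube([2853, 222, 13]);


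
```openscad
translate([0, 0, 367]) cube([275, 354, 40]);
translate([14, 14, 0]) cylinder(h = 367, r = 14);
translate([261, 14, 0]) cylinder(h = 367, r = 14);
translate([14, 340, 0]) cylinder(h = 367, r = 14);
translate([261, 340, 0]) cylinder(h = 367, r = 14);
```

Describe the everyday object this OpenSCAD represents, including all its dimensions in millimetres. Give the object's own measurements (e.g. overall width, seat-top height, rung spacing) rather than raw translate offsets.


A simple wooden stool: a rectangular seat 275 mm (x) by 354 mm (y), 40 mm thick, top face at z = 407 mm, on four round legs, each 28 mm in diameter. The legs rest on z = 0, each leg's axis is inset half a diameter from the nearest pair of seat edges (so the leg's bounding box is flush with the corner).


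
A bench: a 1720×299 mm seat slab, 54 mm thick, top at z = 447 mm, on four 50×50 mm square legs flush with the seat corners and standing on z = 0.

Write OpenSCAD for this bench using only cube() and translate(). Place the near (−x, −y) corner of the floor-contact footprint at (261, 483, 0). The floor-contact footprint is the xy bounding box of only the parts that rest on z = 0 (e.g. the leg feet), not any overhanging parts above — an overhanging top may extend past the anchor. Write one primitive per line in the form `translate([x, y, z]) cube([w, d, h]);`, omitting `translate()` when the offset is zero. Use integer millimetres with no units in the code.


// leg_h = 447 − 54 = 393
translate([261, 483, 393]) cube([1720, 299, 54]);
translate([261, 483, 0]) cube([50, 50, 393]);
translate([261, 732, 0]) cube([50, 50, 393]);
translate([1931, 483, 0]) cube([50, 50, 393]);
translate([1931, 732, 0]) cube([50, 50, 393]);


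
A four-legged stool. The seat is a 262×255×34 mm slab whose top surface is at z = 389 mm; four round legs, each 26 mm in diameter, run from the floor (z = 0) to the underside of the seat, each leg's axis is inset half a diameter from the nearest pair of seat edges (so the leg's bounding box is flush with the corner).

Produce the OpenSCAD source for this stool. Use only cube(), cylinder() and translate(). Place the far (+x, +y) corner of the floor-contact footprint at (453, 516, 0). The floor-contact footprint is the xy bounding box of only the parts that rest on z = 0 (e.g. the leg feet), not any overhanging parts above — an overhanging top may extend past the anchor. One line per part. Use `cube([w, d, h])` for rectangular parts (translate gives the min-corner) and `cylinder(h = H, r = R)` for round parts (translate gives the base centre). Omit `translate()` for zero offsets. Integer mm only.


// leg_h = 389 - 34 = 355
translate([191, 261, 355]) cube([262, 255, 34]);
translate([204, 274, 0]) cylinder(h = 355, r = 13);
translate([440, 274, 0]) cylinder(h = 355, r = 13);
translate([204, 503, 0]) cylinder(h = 355, r = 13);
translate([440, 503, 0]) cylinder(h = 355, r = 13);


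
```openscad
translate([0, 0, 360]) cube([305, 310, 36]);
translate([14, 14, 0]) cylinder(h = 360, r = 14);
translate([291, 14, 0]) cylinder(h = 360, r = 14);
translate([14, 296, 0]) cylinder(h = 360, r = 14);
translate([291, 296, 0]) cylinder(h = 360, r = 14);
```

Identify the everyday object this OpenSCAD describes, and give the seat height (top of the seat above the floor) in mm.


A stool. The seat height is 396 mm.

A 305×310×36 slab at z = 360 on four corner cylinders — a stool. The seat top is 360 + 36 = 396 mm.


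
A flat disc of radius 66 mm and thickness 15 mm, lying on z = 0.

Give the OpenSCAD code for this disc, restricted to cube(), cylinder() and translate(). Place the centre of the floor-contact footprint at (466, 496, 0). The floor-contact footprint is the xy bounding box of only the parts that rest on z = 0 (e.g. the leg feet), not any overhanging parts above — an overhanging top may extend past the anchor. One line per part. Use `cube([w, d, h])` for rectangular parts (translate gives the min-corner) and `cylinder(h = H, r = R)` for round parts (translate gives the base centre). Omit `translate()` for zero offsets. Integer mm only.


translate([466, 496, 0]) cylinder(h = 15, r = 66);


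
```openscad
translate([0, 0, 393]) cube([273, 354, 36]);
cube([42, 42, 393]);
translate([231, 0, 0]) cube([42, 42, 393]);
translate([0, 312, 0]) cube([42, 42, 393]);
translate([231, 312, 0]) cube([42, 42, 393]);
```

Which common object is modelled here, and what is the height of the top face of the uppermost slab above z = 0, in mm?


A stool. The seat height is 429 mm.

A 273×354×36 slab at z = 393 on four corner posts — a stool. The seat top is 393 + 36 = 429 mm.


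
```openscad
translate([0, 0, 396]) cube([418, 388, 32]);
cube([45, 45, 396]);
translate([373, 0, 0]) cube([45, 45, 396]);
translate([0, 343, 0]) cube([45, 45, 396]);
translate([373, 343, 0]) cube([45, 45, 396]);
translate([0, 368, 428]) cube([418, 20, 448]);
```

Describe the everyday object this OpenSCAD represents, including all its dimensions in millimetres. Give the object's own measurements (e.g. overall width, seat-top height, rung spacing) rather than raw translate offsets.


A chair. The seat is a 418×388×32 mm slab with its top at z = 428 mm, on four 45×45 mm corner legs (flush with the seat edges, standing on z = 0). A flat backrest 20 mm thick, 448 mm tall, spans the full seat width and rises from the seat top along its +y edge, rear face flush with the rear of the seat.


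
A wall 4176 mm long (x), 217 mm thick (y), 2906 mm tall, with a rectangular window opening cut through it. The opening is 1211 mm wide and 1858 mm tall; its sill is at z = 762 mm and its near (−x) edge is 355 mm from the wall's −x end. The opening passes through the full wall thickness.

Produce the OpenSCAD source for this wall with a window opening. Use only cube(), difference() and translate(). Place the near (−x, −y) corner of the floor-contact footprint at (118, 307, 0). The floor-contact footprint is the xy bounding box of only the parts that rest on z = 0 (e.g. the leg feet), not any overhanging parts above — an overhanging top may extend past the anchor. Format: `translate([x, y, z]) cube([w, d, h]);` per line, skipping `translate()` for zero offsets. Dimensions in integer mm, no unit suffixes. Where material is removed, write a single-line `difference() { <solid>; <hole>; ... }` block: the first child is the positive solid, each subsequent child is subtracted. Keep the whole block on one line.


difference() { translate([118, 307, 0]) cube([4176, 217, 2906]); translate([473, 307, 762]) cube([1211, 217, 1858]); }


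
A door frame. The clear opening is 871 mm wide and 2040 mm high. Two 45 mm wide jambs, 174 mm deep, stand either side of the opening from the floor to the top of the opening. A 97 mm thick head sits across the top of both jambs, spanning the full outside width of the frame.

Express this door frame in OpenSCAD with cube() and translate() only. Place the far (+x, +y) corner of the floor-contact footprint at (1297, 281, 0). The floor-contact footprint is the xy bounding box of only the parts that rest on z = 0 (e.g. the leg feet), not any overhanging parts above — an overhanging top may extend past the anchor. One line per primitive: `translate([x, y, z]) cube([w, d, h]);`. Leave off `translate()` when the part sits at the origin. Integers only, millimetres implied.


translate([336, 107, 0]) cube([45, 174, 2040]);
translate([1252, 107, 0]) cube([45, 174, 2040]);
translate([336, 107, 2040]) cube([961, 174, 97]);


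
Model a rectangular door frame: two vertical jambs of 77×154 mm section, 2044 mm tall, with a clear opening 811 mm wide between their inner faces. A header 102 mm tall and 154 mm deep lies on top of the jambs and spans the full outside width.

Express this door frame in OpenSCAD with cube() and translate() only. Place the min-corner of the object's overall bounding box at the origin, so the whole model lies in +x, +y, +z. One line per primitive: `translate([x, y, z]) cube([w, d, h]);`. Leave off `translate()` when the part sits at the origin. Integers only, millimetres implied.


cube([77, 154, 2044]);
translate([888, 0, 0]) cube([77, 154, 2044]);
translate([0, 0, 2044]) cube([965, 154, 102]);


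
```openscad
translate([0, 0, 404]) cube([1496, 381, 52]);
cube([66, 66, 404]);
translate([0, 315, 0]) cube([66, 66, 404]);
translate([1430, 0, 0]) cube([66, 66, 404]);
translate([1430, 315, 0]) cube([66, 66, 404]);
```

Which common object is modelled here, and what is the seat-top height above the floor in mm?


A bench. The seat-top height is 456 mm.

A long slab on four corner posts — a bench. The slab sits at z = 404 with thickness 52, so the top is 404 + 52 = 456 mm.


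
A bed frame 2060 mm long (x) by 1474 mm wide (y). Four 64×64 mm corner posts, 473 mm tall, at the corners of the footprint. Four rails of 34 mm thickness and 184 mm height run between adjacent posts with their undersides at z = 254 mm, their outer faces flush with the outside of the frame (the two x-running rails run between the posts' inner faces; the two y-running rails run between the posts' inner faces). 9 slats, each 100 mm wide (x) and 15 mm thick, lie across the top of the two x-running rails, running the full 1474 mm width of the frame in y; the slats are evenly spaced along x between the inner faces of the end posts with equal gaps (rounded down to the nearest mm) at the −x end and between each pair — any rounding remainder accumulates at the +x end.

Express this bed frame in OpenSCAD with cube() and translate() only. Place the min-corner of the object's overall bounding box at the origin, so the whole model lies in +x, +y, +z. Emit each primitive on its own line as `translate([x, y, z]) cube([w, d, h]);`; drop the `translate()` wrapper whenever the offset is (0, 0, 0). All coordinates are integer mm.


cube([64, 64, 473]);
translate([0, 1410, 0]) cube([64, 64, 473]);
translate([1996, 0, 0]) cube([64, 64, 473]);
translate([1996, 1410, 0]) cube([64, 64, 473]);
translate([64, 0, 254]) cube([1932, 34, 184]);
translate([64, 1440, 254]) cube([1932, 34, 184]);
translate([0, 64, 254]) cube([34, 1346, 184]);
translate([2026, 64, 254]) cube([34, 1346, 184]);
translate([167, 0, 438]) cube([100, 1474, 15]);
translate([370, 0, 438]) cube([100, 1474, 15]);
translate([573, 0, 438]) cube([100, 1474, 15]);
translate([776, 0, 438]) cube([100, 1474, 15]);
translate([979, 0, 438]) cube([100, 1474, 15]);
translate([1182, 0, 438]) cube([100, 1474, 15]);
translate([1385, 0, 438]) cube([100, 1474, 15]);
translate([1588, 0, 438]) cube([100, 1474, 15]);
translate([1791, 0, 438]) cube([100, 1474, 15]);


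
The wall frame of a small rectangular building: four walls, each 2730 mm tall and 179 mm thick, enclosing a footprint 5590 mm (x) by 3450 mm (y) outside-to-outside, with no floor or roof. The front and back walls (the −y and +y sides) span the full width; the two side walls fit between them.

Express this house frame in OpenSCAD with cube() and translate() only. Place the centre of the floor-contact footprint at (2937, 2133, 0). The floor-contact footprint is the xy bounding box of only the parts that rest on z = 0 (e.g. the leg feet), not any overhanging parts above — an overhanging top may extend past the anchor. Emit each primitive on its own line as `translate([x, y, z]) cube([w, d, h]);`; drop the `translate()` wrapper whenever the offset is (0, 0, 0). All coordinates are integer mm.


translate([142, 408, 0]) cube([5590, 179, 2730]);
translate([142, 3679, 0]) cube([5590, 179, 2730]);
translate([142, 587, 0]) cube([179, 3092, 2730]);
translate([5553, 587, 0]) cube([179, 3092, 2730]);


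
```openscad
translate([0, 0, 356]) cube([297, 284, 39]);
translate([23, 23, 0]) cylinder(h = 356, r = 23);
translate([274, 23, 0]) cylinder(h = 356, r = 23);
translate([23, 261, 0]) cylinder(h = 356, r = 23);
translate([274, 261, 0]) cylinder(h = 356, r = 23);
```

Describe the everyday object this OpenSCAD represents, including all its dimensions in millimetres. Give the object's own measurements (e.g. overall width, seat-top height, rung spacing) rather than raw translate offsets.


A simple wooden stool: a rectangular seat 297 mm (x) by 284 mm (y), 39 mm thick, top face at z = 395 mm, on four round legs, each 46 mm in diameter. The legs rest on z = 0, each leg's axis is inset half a diameter from the nearest pair of seat edges (so the leg's bounding box is flush with the corner).


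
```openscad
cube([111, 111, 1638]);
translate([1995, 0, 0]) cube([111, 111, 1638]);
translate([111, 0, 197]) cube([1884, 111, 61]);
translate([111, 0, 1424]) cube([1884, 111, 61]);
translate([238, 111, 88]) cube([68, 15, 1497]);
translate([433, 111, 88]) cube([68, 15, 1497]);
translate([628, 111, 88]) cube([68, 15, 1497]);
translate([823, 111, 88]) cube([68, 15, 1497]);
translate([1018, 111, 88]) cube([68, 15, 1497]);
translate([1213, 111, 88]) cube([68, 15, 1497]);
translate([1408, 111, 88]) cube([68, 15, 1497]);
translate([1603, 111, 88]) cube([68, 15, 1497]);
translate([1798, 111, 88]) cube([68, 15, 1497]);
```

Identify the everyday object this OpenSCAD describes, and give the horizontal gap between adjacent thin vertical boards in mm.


A fence section. The picket gap is 127 mm.

Two posts, two rails, 9 pickets — a fence section. Span 1884 mm holds 9 pickets of 68 mm with 10 equal gaps: ⌊(1884 − 9·68) / 10⌋ = 127 mm.


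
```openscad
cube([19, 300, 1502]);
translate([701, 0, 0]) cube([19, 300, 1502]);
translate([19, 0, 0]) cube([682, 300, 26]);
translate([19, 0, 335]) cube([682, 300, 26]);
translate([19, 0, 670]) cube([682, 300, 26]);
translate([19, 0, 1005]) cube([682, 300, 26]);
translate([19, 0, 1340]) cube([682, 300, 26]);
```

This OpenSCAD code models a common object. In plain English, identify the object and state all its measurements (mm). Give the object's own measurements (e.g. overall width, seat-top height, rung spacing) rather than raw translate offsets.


An open bookshelf. Two side panels, each 19 mm thick, 300 mm deep and 1502 mm tall, stand 720 mm apart (outside-to-outside). Between them sit 5 shelves, each 26 mm thick and 300 mm deep, spanning the full gap between the sides. The bottom shelf rests on the floor (its underside at z = 0) and the clear gap between one shelf's top and the next shelf's underside is 309 mm.


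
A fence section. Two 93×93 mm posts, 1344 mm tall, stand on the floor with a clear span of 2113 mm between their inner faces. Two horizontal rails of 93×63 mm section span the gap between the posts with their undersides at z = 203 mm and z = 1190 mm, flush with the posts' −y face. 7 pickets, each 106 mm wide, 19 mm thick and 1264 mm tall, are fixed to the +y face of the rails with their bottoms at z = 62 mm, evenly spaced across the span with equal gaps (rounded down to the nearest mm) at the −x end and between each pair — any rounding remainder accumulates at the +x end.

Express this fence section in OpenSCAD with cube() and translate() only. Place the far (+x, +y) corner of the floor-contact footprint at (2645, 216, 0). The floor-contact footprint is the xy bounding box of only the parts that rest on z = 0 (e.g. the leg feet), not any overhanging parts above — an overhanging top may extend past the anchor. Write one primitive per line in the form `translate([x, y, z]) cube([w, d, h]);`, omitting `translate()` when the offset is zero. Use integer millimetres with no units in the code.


translate([346, 123, 0]) cube([93, 93, 1344]);
translate([2552, 123, 0]) cube([93, 93, 1344]);
translate([439, 123, 203]) cube([2113, 93, 63]);
translate([439, 123, 1190]) cube([2113, 93, 63]);
translate([610, 216, 62]) cube([106, 19, 1264]);
translate([887, 216, 62]) cube([106, 19, 1264]);
translate([1164, 216, 62]) cube([106, 19, 1264]);
translate([1441, 216, 62]) cube([106, 19, 1264]);
translate([1718, 216, 62]) cube([106, 19, 1264]);
translate([1995, 216, 62]) cube([106, 19, 1264]);
translate([2272, 216, 62]) cube([106, 19, 1264]);


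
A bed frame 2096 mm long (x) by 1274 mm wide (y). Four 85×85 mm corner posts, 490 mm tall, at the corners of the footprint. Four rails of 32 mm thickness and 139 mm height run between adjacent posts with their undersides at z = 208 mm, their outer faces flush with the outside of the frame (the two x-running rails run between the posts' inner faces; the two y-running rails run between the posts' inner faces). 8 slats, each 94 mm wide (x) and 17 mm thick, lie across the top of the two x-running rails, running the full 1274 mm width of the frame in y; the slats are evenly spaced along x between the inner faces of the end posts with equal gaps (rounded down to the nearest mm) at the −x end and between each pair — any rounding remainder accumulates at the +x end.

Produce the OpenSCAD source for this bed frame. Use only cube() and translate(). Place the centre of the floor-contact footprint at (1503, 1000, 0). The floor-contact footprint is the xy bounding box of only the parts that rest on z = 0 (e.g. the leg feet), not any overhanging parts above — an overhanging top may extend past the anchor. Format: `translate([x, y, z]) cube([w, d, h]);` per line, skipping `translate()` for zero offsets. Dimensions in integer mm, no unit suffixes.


translate([455, 363, 0]) cube([85, 85, 490]);
translate([455, 1552, 0]) cube([85, 85, 490]);
translate([2466, 363, 0]) cube([85, 85, 490]);
translate([2466, 1552, 0]) cube([85, 85, 490]);
translate([540, 363, 208]) cube([1926, 32, 139]);
translate([540, 1605, 208]) cube([1926, 32, 139]);
translate([455, 448, 208]) cube([32, 1104, 139]);
translate([2519, 448, 208]) cube([32, 1104, 139]);
translate([670, 363, 347]) cube([94, 1274, 17]);
translate([894, 363, 347]) cube([94, 1274, 17]);
translate([1118, 363, 347]) cube([94, 1274, 17]);
translate([1342, 363, 347]) cube([94, 1274, 17]);
translate([1566, 363, 347]) cube([94, 1274, 17]);
translate([1790, 363, 347]) cube([94, 1274, 17]);
translate([2014, 363, 347]) cube([94, 1274, 17]);
translate([2238, 363, 347]) cube([94, 1274, 17]);


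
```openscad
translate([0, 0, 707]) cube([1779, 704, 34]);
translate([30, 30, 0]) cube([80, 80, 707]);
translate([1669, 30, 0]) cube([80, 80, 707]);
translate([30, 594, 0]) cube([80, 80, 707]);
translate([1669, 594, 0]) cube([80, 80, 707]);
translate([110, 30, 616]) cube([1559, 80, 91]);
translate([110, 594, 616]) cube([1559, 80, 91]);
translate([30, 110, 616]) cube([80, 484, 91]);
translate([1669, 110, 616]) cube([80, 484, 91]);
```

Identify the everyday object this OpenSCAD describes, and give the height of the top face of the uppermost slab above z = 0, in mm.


A table. The table height is 741 mm.

A 1779×704×34 slab sits at z = 707 on four 80 mm square posts — a table. The top surface is at 707 + 34 = 741 mm.


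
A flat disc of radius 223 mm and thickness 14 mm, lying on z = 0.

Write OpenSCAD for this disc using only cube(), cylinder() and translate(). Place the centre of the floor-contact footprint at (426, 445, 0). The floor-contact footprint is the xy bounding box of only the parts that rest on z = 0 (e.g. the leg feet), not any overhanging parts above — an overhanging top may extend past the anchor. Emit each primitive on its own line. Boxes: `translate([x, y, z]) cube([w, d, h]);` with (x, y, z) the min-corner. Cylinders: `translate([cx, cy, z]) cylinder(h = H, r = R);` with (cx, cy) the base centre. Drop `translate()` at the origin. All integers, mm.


translate([426, 445, 0]) cylinder(h = 14, r = 223);


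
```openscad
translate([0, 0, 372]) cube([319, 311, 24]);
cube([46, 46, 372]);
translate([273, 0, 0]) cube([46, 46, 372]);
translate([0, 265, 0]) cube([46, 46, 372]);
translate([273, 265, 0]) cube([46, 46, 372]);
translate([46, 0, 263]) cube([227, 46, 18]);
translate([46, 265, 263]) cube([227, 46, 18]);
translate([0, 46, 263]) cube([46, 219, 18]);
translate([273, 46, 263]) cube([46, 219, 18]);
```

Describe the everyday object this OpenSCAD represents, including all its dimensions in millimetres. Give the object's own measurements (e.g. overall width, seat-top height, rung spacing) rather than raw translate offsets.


A simple wooden stool: a rectangular seat 319 mm (x) by 311 mm (y), 24 mm thick, top face at z = 396 mm, on four square legs, each 46×46 mm in cross-section. The legs rest on z = 0, each flush with a corner of the seat. Four stretchers, 46 mm wide and 18 mm tall, connect adjacent legs with their undersides at z = 263 mm, each running between the inner faces of the legs it joins and aligned with the legs' outer faces on the other axis.
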